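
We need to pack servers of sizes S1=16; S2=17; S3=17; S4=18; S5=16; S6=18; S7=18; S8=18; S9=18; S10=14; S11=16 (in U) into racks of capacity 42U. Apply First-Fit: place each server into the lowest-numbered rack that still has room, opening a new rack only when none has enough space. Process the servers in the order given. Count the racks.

S1 (16U) → rack 1 (remaining 26U)
S2 (17U) → rack 1 (remaining 9U)
S3 (17U) → rack 2 (remaining 25U)
S4 (18U) → rack 2 (remaining 7U)
S5 (16U) → rack 3 (remaining 26U)
S6 (18U) → rack 3 (remaining 8U)
S7 (18U) → rack 4 (remaining 24U)
S8 (18U) → rack 4 (remaining 6U)
S9 (18U) → rack 5 (remaining 24U)
S10 (14U) → rack 5 (remaining 10U)
S11 (16U) → rack 6 (remaining 26U)
Final racks: [16,17] [17,18] [16,18] [18,18] [18,14] [16].

6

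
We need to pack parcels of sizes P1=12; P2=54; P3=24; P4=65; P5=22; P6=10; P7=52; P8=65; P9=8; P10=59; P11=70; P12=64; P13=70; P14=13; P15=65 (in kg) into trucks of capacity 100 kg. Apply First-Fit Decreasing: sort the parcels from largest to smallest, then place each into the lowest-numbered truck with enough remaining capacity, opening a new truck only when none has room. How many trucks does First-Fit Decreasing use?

9 trucks

Sorted descending: 70, 70, 65, 65, 65, 64, 59, 54, 52, 24, 22, 13, 12, 10, 8.
Put 70 kg in truck 1; 30 kg remain.
Put 70 kg in truck 2; 30 kg remain.
Put 65 kg in truck 3; 35 kg remain.
Put 65 kg in truck 4; 35 kg remain.
Put 65 kg in truck 5; 35 kg remain.
Put 64 kg in truck 6; 36 kg remain.
Put 59 kg in truck 7; 41 kg remain.
Put 54 kg in truck 8; 46 kg remain.
Put 52 kg in truck 9; 48 kg remain.
Put 24 kg in truck 1; 6 kg remain.
Put 22 kg in truck 2; 8 kg remain.
Put 13 kg in truck 3; 22 kg remain.
Put 12 kg in truck 3; 10 kg remain.
Put 10 kg in truck 3; 0 kg remain.
Put 8 kg in truck 2; 0 kg remain.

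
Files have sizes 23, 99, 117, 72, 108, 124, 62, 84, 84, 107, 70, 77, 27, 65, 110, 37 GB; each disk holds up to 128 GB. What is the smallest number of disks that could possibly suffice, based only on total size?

Total size = 23 + 99 + 117 + 72 + 108 + 124 + 62 + 84 + 84 + 107 + 70 + 77 + 27 + 65 + 110 + 37 = 1266 GB.
⌈1266 / 128⌉ = 10.

10 disks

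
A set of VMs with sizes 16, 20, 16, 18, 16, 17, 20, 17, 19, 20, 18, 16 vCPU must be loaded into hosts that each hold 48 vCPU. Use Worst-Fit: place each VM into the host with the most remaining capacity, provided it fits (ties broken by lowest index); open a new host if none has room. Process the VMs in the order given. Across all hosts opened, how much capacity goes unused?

host 1: place 16 vCPU, 32 vCPU left
host 1: place 20 vCPU, 12 vCPU left
host 2: place 16 vCPU, 32 vCPU left
host 2: place 18 vCPU, 14 vCPU left
host 3: place 16 vCPU, 32 vCPU left
host 3: place 17 vCPU, 15 vCPU left
host 4: place 20 vCPU, 28 vCPU left
host 4: place 17 vCPU, 11 vCPU left
host 5: place 19 vCPU, 29 vCPU left
host 5: place 20 vCPU, 9 vCPU left
host 6: place 18 vCPU, 30 vCPU left
host 6: place 16 vCPU, 14 vCPU left
6 hosts × 48 vCPU = 288 vCPU; used 213 vCPU; unused 75 vCPU.

75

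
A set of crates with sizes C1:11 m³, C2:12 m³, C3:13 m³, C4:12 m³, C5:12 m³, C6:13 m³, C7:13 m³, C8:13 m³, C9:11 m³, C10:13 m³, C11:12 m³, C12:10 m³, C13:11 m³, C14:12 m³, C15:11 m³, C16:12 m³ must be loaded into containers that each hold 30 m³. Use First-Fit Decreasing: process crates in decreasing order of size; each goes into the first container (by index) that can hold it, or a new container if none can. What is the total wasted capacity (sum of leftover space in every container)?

Sorted descending: 13, 13, 13, 13, 13, 12, 12, 12, 12, 12, 12, 11, 11, 11, 11, 10.
Put 13 m³ in container 1; 17 m³ remain.
Put 13 m³ in container 1; 4 m³ remain.
Put 13 m³ in container 2; 17 m³ remain.
Put 13 m³ in container 2; 4 m³ remain.
Put 13 m³ in container 3; 17 m³ remain.
Put 12 m³ in container 3; 5 m³ remain.
Put 12 m³ in container 4; 18 m³ remain.
Put 12 m³ in container 4; 6 m³ remain.
Put 12 m³ in container 5; 18 m³ remain.
Put 12 m³ in container 5; 6 m³ remain.
Put 12 m³ in container 6; 18 m³ remain.
Put 11 m³ in container 6; 7 m³ remain.
Put 11 m³ in container 7; 19 m³ remain.
Put 11 m³ in container 7; 8 m³ remain.
Put 11 m³ in container 8; 19 m³ remain.
Put 10 m³ in container 8; 9 m³ remain.
8 containers × 30 m³ = 240 m³; used 191 m³; unused 49 m³.

49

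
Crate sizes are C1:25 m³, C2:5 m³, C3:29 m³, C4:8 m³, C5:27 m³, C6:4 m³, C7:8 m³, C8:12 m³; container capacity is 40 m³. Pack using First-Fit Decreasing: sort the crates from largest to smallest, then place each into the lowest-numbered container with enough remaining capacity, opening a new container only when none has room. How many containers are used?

4

Sorted descending: 29, 27, 25, 12, 8, 8, 5, 4.
Put 29 m³ in container 1; 11 m³ remain.
Put 27 m³ in container 2; 13 m³ remain.
Put 25 m³ in container 3; 15 m³ remain.
Put 12 m³ in container 2; 1 m³ remain.
Put 8 m³ in container 1; 3 m³ remain.
Put 8 m³ in container 3; 7 m³ remain.
Put 5 m³ in container 3; 2 m³ remain.
Put 4 m³ in container 4; 36 m³ remain.
Final containers: [29,8] [27,12] [25,8,5] [4].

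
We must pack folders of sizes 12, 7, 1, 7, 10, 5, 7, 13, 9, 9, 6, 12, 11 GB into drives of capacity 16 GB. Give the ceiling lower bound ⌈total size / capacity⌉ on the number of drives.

7

Total size = 12 + 7 + 1 + 7 + 10 + 5 + 7 + 13 + 9 + 9 + 6 + 12 + 11 = 109 GB.
⌈109 / 16⌉ = 7.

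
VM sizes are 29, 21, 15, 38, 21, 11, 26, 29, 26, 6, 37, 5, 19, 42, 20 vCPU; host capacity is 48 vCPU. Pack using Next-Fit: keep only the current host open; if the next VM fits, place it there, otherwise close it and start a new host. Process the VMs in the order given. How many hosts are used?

Put 29 vCPU in host 1; 19 vCPU remain.
Put 21 vCPU in host 2; 27 vCPU remain.
Put 15 vCPU in host 2; 12 vCPU remain.
Put 38 vCPU in host 3; 10 vCPU remain.
Put 21 vCPU in host 4; 27 vCPU remain.
Put 11 vCPU in host 4; 16 vCPU remain.
Put 26 vCPU in host 5; 22 vCPU remain.
Put 29 vCPU in host 6; 19 vCPU remain.
Put 26 vCPU in host 7; 22 vCPU remain.
Put 6 vCPU in host 7; 16 vCPU remain.
Put 37 vCPU in host 8; 11 vCPU remain.
Put 5 vCPU in host 8; 6 vCPU remain.
Put 19 vCPU in host 9; 29 vCPU remain.
Put 42 vCPU in host 10; 6 vCPU remain.
Put 20 vCPU in host 11; 28 vCPU remain.
Final hosts: [29] [21,15] [38] [21,11] [26] [29] [26,6] [37,5] [19] [42] [20].

11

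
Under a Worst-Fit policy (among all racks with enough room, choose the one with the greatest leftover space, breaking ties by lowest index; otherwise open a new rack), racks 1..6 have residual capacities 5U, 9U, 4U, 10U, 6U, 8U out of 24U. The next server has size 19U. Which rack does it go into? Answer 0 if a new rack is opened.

No rack has ≥ 19U free, so a new rack is opened.

0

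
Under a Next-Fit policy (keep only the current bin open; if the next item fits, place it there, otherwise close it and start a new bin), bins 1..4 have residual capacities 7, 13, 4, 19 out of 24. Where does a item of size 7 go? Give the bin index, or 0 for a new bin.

Next-Fit only looks at bin 4, which has 19 free.
7 fits there.

4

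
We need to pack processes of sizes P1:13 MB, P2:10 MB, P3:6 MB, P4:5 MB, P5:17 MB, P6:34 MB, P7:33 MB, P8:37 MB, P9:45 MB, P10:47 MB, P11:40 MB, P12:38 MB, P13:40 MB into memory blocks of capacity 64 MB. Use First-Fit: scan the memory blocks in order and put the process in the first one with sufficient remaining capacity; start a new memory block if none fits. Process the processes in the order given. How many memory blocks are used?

9 memory blocks

memory block 1: place P1 (13 MB), 51 MB left
memory block 1: place P2 (10 MB), 41 MB left
memory block 1: place P3 (6 MB), 35 MB left
memory block 1: place P4 (5 MB), 30 MB left
memory block 1: place P5 (17 MB), 13 MB left
memory block 2: place P6 (34 MB), 30 MB left
memory block 3: place P7 (33 MB), 31 MB left
memory block 4: place P8 (37 MB), 27 MB left
memory block 5: place P9 (45 MB), 19 MB left
memory block 6: place P10 (47 MB), 17 MB left
memory block 7: place P11 (40 MB), 24 MB left
memory block 8: place P12 (38 MB), 26 MB left
memory block 9: place P13 (40 MB), 24 MB left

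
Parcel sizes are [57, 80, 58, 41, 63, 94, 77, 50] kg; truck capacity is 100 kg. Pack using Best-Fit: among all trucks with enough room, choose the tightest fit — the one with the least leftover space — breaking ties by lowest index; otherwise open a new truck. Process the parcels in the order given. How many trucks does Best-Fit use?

7

57 kg → truck 1 (remaining 43 kg)
80 kg → truck 2 (remaining 20 kg)
58 kg → truck 3 (remaining 42 kg)
41 kg → truck 3 (remaining 1 kg)
63 kg → truck 4 (remaining 37 kg)
94 kg → truck 5 (remaining 6 kg)
77 kg → truck 6 (remaining 23 kg)
50 kg → truck 7 (remaining 50 kg)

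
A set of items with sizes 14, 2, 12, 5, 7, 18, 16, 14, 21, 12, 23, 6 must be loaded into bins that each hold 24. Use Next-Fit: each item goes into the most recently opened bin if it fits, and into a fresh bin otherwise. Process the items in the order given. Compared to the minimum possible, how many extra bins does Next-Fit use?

2

Next-Fit: [14,2] [12,5,7] [18] [16] [14] [21] [12] [23] [6] → 9 bins.
Total size 150; any packing needs at least ⌈150/24⌉ = 7 bins.
An optimal packing achieves that bound: [23] [21,2] [18,6] [16,7] [14,5] [14] [12,12] → 7 bins.
Excess: 9 − 7 = 2.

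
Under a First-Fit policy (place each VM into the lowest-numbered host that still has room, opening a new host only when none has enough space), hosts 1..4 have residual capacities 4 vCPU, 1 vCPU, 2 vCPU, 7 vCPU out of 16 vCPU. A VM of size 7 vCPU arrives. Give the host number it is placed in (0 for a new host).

4

Hosts with room: host 4 (7 vCPU).
The first with room is host 4.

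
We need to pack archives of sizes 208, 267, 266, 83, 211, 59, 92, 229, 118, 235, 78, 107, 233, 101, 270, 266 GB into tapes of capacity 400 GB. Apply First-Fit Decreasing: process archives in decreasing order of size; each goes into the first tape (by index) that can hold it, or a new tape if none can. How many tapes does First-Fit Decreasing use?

9

Sorted descending: 270, 267, 266, 266, 235, 233, 229, 211, 208, 118, 107, 101, 92, 83, 78, 59.
Put 270 GB in tape 1; 130 GB remain.
Put 267 GB in tape 2; 133 GB remain.
Put 266 GB in tape 3; 134 GB remain.
Put 266 GB in tape 4; 134 GB remain.
Put 235 GB in tape 5; 165 GB remain.
Put 233 GB in tape 6; 167 GB remain.
Put 229 GB in tape 7; 171 GB remain.
Put 211 GB in tape 8; 189 GB remain.
Put 208 GB in tape 9; 192 GB remain.
Put 118 GB in tape 1; 12 GB remain.
Put 107 GB in tape 2; 26 GB remain.
Put 101 GB in tape 3; 33 GB remain.
Put 92 GB in tape 4; 42 GB remain.
Put 83 GB in tape 5; 82 GB remain.
Put 78 GB in tape 5; 4 GB remain.
Put 59 GB in tape 6; 108 GB remain.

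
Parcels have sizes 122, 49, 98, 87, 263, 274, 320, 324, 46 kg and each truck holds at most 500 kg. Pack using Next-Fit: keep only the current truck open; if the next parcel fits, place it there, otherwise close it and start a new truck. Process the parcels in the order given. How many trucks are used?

truck 1: place 122 kg, 378 kg left
truck 1: place 49 kg, 329 kg left
truck 1: place 98 kg, 231 kg left
truck 1: place 87 kg, 144 kg left
truck 2: place 263 kg, 237 kg left
truck 3: place 274 kg, 226 kg left
truck 4: place 320 kg, 180 kg left
truck 5: place 324 kg, 176 kg left
truck 5: place 46 kg, 130 kg left

5 trucks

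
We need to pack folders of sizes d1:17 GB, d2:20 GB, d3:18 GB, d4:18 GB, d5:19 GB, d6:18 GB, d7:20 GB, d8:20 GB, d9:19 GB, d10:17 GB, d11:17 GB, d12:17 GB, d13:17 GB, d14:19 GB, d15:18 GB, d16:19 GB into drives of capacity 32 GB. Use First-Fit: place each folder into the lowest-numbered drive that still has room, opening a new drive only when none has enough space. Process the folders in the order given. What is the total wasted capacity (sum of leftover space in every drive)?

219

d1 (17 GB) → drive 1 (remaining 15 GB)
d2 (20 GB) → drive 2 (remaining 12 GB)
d3 (18 GB) → drive 3 (remaining 14 GB)
d4 (18 GB) → drive 4 (remaining 14 GB)
d5 (19 GB) → drive 5 (remaining 13 GB)
d6 (18 GB) → drive 6 (remaining 14 GB)
d7 (20 GB) → drive 7 (remaining 12 GB)
d8 (20 GB) → drive 8 (remaining 12 GB)
d9 (19 GB) → drive 9 (remaining 13 GB)
d10 (17 GB) → drive 10 (remaining 15 GB)
d11 (17 GB) → drive 11 (remaining 15 GB)
d12 (17 GB) → drive 12 (remaining 15 GB)
d13 (17 GB) → drive 13 (remaining 15 GB)
d14 (19 GB) → drive 14 (remaining 13 GB)
d15 (18 GB) → drive 15 (remaining 14 GB)
d16 (19 GB) → drive 16 (remaining 13 GB)
16 drives × 32 GB = 512 GB; used 293 GB; unused 219 GB.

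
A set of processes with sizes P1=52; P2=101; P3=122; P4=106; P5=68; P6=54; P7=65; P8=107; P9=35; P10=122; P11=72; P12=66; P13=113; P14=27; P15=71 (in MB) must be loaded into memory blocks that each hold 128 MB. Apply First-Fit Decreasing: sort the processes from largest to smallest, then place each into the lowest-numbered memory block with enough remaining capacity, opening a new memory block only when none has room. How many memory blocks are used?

11

Sorted descending: 122, 122, 113, 107, 106, 101, 72, 71, 68, 66, 65, 54, 52, 35, 27.
122 MB → memory block 1 (remaining 6 MB)
122 MB → memory block 2 (remaining 6 MB)
113 MB → memory block 3 (remaining 15 MB)
107 MB → memory block 4 (remaining 21 MB)
106 MB → memory block 5 (remaining 22 MB)
101 MB → memory block 6 (remaining 27 MB)
72 MB → memory block 7 (remaining 56 MB)
71 MB → memory block 8 (remaining 57 MB)
68 MB → memory block 9 (remaining 60 MB)
66 MB → memory block 10 (remaining 62 MB)
65 MB → memory block 11 (remaining 63 MB)
54 MB → memory block 7 (remaining 2 MB)
52 MB → memory block 8 (remaining 5 MB)
35 MB → memory block 9 (remaining 25 MB)
27 MB → memory block 6 (remaining 0 MB)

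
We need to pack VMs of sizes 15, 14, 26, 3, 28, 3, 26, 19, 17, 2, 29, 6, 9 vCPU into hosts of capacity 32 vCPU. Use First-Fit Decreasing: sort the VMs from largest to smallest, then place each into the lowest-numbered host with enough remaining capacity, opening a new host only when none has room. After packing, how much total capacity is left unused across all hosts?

Sorted descending: 29, 28, 26, 26, 19, 17, 15, 14, 9, 6, 3, 3, 2.
host 1: place 29 vCPU, 3 vCPU left
host 2: place 28 vCPU, 4 vCPU left
host 3: place 26 vCPU, 6 vCPU left
host 4: place 26 vCPU, 6 vCPU left
host 5: place 19 vCPU, 13 vCPU left
host 6: place 17 vCPU, 15 vCPU left
host 6: place 15 vCPU, 0 vCPU left
host 7: place 14 vCPU, 18 vCPU left
host 5: place 9 vCPU, 4 vCPU left
host 3: place 6 vCPU, 0 vCPU left
host 1: place 3 vCPU, 0 vCPU left
host 2: place 3 vCPU, 1 vCPU left
host 4: place 2 vCPU, 4 vCPU left
7 hosts × 32 vCPU = 224 vCPU; used 197 vCPU; unused 27 vCPU.

27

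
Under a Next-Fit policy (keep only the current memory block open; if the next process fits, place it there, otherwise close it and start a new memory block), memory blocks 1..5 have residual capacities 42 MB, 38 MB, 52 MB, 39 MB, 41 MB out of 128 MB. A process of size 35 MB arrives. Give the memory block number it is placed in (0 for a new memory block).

5

Next-Fit only looks at memory block 5, which has 41 MB free.
35 MB fits there.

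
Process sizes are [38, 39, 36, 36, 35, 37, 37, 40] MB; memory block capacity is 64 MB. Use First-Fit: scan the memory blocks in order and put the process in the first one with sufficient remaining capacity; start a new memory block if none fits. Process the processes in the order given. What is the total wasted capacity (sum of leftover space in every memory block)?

memory block 1: place 38 MB, 26 MB left
memory block 2: place 39 MB, 25 MB left
memory block 3: place 36 MB, 28 MB left
memory block 4: place 36 MB, 28 MB left
memory block 5: place 35 MB, 29 MB left
memory block 6: place 37 MB, 27 MB left
memory block 7: place 37 MB, 27 MB left
memory block 8: place 40 MB, 24 MB left
8 memory blocks × 64 MB = 512 MB; used 298 MB; unused 214 MB.

214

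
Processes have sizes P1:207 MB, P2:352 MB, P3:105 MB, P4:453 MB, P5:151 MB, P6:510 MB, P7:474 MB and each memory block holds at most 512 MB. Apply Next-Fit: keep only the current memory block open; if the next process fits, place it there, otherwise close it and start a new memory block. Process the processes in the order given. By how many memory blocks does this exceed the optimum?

Next-Fit: [207] [352,105] [453] [151] [510] [474] → 6 memory blocks.
Total size 2252 MB; any packing needs at least ⌈2252/512⌉ = 5 memory blocks.
An optimal packing achieves that bound: [510] [474] [453] [352,151] [207,105] → 5 memory blocks.
Excess: 6 − 5 = 1.

1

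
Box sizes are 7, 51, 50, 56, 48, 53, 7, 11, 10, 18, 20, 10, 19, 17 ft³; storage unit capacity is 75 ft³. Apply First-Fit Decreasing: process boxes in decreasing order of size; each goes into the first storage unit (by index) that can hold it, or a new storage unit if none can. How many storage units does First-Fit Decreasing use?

6 storage units

Sorted descending: 56, 53, 51, 50, 48, 20, 19, 18, 17, 11, 10, 10, 7, 7.
storage unit 1: place 56 ft³, 19 ft³ left
storage unit 2: place 53 ft³, 22 ft³ left
storage unit 3: place 51 ft³, 24 ft³ left
storage unit 4: place 50 ft³, 25 ft³ left
storage unit 5: place 48 ft³, 27 ft³ left
storage unit 2: place 20 ft³, 2 ft³ left
storage unit 1: place 19 ft³, 0 ft³ left
storage unit 3: place 18 ft³, 6 ft³ left
storage unit 4: place 17 ft³, 8 ft³ left
storage unit 5: place 11 ft³, 16 ft³ left
storage unit 5: place 10 ft³, 6 ft³ left
storage unit 6: place 10 ft³, 65 ft³ left
storage unit 4: place 7 ft³, 1 ft³ left
storage unit 6: place 7 ft³, 58 ft³ left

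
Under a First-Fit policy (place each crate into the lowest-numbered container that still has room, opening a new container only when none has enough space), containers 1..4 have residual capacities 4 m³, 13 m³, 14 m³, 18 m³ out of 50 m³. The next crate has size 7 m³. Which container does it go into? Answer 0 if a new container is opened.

2

Containers with room: container 2 (13 m³), container 3 (14 m³), container 4 (18 m³).
The first with room is container 2.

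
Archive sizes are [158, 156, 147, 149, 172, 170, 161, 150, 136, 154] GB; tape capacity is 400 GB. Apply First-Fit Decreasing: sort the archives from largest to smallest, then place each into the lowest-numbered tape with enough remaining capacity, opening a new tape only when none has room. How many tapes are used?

5

Sorted descending: 172, 170, 161, 158, 156, 154, 150, 149, 147, 136.
tape 1: place 172 GB, 228 GB left
tape 1: place 170 GB, 58 GB left
tape 2: place 161 GB, 239 GB left
tape 2: place 158 GB, 81 GB left
tape 3: place 156 GB, 244 GB left
tape 3: place 154 GB, 90 GB left
tape 4: place 150 GB, 250 GB left
tape 4: place 149 GB, 101 GB left
tape 5: place 147 GB, 253 GB left
tape 5: place 136 GB, 117 GB left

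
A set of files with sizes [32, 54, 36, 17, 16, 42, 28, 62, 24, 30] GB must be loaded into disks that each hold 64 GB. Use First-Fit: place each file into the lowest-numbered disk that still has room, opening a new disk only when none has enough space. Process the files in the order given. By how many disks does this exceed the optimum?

First-Fit: [32,17] [54] [36,16] [42] [28,24] [62] [30] → 7 disks.
Total size 341 GB; any packing needs at least ⌈341/64⌉ = 6 disks.
An optimal packing achieves that bound: [62] [54] [42,17] [36,28] [32,30] [24,16] → 6 disks.
Excess: 7 − 6 = 1.

1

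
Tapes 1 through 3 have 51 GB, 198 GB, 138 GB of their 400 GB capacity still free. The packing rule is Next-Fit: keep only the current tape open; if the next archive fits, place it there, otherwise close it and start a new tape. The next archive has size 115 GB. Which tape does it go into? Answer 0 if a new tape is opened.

3

Next-Fit only looks at tape 3, which has 138 GB free.
115 GB fits there.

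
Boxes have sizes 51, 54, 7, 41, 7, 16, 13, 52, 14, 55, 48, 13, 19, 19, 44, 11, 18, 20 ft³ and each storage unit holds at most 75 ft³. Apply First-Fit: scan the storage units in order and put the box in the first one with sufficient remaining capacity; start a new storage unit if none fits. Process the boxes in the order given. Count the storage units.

8 storage units

51 ft³ → storage unit 1 (remaining 24 ft³)
54 ft³ → storage unit 2 (remaining 21 ft³)
7 ft³ → storage unit 1 (remaining 17 ft³)
41 ft³ → storage unit 3 (remaining 34 ft³)
7 ft³ → storage unit 1 (remaining 10 ft³)
16 ft³ → storage unit 2 (remaining 5 ft³)
13 ft³ → storage unit 3 (remaining 21 ft³)
52 ft³ → storage unit 4 (remaining 23 ft³)
14 ft³ → storage unit 3 (remaining 7 ft³)
55 ft³ → storage unit 5 (remaining 20 ft³)
48 ft³ → storage unit 6 (remaining 27 ft³)
13 ft³ → storage unit 4 (remaining 10 ft³)
19 ft³ → storage unit 5 (remaining 1 ft³)
19 ft³ → storage unit 6 (remaining 8 ft³)
44 ft³ → storage unit 7 (remaining 31 ft³)
11 ft³ → storage unit 7 (remaining 20 ft³)
18 ft³ → storage unit 7 (remaining 2 ft³)
20 ft³ → storage unit 8 (remaining 55 ft³)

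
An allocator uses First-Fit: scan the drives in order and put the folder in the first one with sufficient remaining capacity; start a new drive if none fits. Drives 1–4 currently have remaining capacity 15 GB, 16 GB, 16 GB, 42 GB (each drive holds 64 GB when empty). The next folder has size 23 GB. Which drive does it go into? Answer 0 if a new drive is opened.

4

Drives with room: drive 4 (42 GB).
The first with room is drive 4.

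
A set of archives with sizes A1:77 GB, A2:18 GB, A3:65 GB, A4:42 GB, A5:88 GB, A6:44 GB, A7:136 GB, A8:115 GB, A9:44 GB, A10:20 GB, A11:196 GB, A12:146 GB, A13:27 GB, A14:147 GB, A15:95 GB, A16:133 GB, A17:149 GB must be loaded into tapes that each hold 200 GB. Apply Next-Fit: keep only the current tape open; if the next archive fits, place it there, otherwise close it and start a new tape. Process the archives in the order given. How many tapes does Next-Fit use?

A1 (77 GB) → tape 1 (remaining 123 GB)
A2 (18 GB) → tape 1 (remaining 105 GB)
A3 (65 GB) → tape 1 (remaining 40 GB)
A4 (42 GB) → tape 2 (remaining 158 GB)
A5 (88 GB) → tape 2 (remaining 70 GB)
A6 (44 GB) → tape 2 (remaining 26 GB)
A7 (136 GB) → tape 3 (remaining 64 GB)
A8 (115 GB) → tape 4 (remaining 85 GB)
A9 (44 GB) → tape 4 (remaining 41 GB)
A10 (20 GB) → tape 4 (remaining 21 GB)
A11 (196 GB) → tape 5 (remaining 4 GB)
A12 (146 GB) → tape 6 (remaining 54 GB)
A13 (27 GB) → tape 6 (remaining 27 GB)
A14 (147 GB) → tape 7 (remaining 53 GB)
A15 (95 GB) → tape 8 (remaining 105 GB)
A16 (133 GB) → tape 9 (remaining 67 GB)
A17 (149 GB) → tape 10 (remaining 51 GB)
Final tapes: [77,18,65] [42,88,44] [136] [115,44,20] [196] [146,27] [147] [95] [133] [149].

10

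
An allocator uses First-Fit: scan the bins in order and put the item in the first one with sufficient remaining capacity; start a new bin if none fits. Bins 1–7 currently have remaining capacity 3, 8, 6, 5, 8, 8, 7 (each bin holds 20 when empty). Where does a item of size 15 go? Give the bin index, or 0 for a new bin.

0

No bin has ≥ 15 free, so a new bin is opened.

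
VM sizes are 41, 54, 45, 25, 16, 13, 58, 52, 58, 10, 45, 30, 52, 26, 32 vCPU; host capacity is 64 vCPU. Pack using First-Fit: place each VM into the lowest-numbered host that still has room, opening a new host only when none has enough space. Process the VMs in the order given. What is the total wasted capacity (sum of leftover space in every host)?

83

Put 41 vCPU in host 1; 23 vCPU remain.
Put 54 vCPU in host 2; 10 vCPU remain.
Put 45 vCPU in host 3; 19 vCPU remain.
Put 25 vCPU in host 4; 39 vCPU remain.
Put 16 vCPU in host 1; 7 vCPU remain.
Put 13 vCPU in host 3; 6 vCPU remain.
Put 58 vCPU in host 5; 6 vCPU remain.
Put 52 vCPU in host 6; 12 vCPU remain.
Put 58 vCPU in host 7; 6 vCPU remain.
Put 10 vCPU in host 2; 0 vCPU remain.
Put 45 vCPU in host 8; 19 vCPU remain.
Put 30 vCPU in host 4; 9 vCPU remain.
Put 52 vCPU in host 9; 12 vCPU remain.
Put 26 vCPU in host 10; 38 vCPU remain.
Put 32 vCPU in host 10; 6 vCPU remain.
10 hosts × 64 vCPU = 640 vCPU; used 557 vCPU; unused 83 vCPU.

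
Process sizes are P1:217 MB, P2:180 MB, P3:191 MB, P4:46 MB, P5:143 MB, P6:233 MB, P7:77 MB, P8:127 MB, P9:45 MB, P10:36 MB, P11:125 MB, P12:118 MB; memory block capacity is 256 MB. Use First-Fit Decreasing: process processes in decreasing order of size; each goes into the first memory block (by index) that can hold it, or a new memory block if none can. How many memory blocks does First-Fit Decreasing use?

Sorted descending: 233, 217, 191, 180, 143, 127, 125, 118, 77, 46, 45, 36.
233 MB → memory block 1 (remaining 23 MB)
217 MB → memory block 2 (remaining 39 MB)
191 MB → memory block 3 (remaining 65 MB)
180 MB → memory block 4 (remaining 76 MB)
143 MB → memory block 5 (remaining 113 MB)
127 MB → memory block 6 (remaining 129 MB)
125 MB → memory block 6 (remaining 4 MB)
118 MB → memory block 7 (remaining 138 MB)
77 MB → memory block 5 (remaining 36 MB)
46 MB → memory block 3 (remaining 19 MB)
45 MB → memory block 4 (remaining 31 MB)
36 MB → memory block 2 (remaining 3 MB)

7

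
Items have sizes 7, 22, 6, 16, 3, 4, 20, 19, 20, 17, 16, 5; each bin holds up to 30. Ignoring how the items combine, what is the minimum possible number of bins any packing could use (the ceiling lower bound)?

Total size = 7 + 22 + 6 + 16 + 3 + 4 + 20 + 19 + 20 + 17 + 16 + 5 = 155.
⌈155 / 30⌉ = 6.

6 bins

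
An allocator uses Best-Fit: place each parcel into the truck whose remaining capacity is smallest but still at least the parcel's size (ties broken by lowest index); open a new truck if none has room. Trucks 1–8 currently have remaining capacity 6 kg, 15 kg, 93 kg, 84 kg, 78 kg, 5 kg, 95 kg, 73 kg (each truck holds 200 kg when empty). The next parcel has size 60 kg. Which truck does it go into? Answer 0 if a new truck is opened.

8

Trucks with room: truck 3 (93 kg), truck 4 (84 kg), truck 5 (78 kg), truck 7 (95 kg), truck 8 (73 kg).
Tightest fit is truck 8 with 73 kg free.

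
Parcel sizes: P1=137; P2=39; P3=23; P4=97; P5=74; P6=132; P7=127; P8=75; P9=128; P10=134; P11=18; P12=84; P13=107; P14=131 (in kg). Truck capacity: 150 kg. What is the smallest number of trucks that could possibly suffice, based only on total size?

Total size = 137 + 39 + 23 + 97 + 74 + 132 + 127 + 75 + 128 + 134 + 18 + 84 + 107 + 131 = 1306 kg.
⌈1306 / 150⌉ = 9.

9 trucks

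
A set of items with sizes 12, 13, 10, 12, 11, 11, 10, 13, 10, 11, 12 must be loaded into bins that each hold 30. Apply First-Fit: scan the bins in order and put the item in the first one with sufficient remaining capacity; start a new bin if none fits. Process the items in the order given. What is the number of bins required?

Put 12 in bin 1; 18 remain.
Put 13 in bin 1; 5 remain.
Put 10 in bin 2; 20 remain.
Put 12 in bin 2; 8 remain.
Put 11 in bin 3; 19 remain.
Put 11 in bin 3; 8 remain.
Put 10 in bin 4; 20 remain.
Put 13 in bin 4; 7 remain.
Put 10 in bin 5; 20 remain.
Put 11 in bin 5; 9 remain.
Put 12 in bin 6; 18 remain.

6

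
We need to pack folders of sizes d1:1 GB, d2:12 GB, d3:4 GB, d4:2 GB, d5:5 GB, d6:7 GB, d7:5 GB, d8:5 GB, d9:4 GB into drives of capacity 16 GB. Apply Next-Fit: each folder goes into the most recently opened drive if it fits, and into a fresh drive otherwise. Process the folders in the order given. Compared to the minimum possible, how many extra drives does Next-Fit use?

Next-Fit: [1,12] [4,2,5] [7,5] [5,4] → 4 drives.
Total size 45 GB; any packing needs at least ⌈45/16⌉ = 3 drives.
An optimal packing achieves that bound: [12,4] [7,5,4] [5,5,2,1] → 3 drives.
Excess: 4 − 3 = 1.

1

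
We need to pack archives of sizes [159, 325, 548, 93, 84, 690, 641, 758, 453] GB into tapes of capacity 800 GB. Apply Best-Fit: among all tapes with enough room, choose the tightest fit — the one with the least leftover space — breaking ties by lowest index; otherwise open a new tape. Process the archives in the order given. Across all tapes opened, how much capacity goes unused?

1049

159 GB → tape 1 (remaining 641 GB)
325 GB → tape 1 (remaining 316 GB)
548 GB → tape 2 (remaining 252 GB)
93 GB → tape 2 (remaining 159 GB)
84 GB → tape 2 (remaining 75 GB)
690 GB → tape 3 (remaining 110 GB)
641 GB → tape 4 (remaining 159 GB)
758 GB → tape 5 (remaining 42 GB)
453 GB → tape 6 (remaining 347 GB)
6 tapes × 800 GB = 4800 GB; used 3751 GB; unused 1049 GB.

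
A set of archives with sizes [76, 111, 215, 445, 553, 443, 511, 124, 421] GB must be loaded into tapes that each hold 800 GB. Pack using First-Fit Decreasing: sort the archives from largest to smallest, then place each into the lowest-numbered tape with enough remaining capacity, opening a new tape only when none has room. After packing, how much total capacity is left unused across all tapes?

1101

Sorted descending: 553, 511, 445, 443, 421, 215, 124, 111, 76.
Put 553 GB in tape 1; 247 GB remain.
Put 511 GB in tape 2; 289 GB remain.
Put 445 GB in tape 3; 355 GB remain.
Put 443 GB in tape 4; 357 GB remain.
Put 421 GB in tape 5; 379 GB remain.
Put 215 GB in tape 1; 32 GB remain.
Put 124 GB in tape 2; 165 GB remain.
Put 111 GB in tape 2; 54 GB remain.
Put 76 GB in tape 3; 279 GB remain.
5 tapes × 800 GB = 4000 GB; used 2899 GB; unused 1101 GB.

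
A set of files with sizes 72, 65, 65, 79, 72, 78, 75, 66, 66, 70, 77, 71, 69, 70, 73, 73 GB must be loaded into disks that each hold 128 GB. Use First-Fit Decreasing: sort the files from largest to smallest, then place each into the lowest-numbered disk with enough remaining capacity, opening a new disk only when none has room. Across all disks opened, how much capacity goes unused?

907

Sorted descending: 79, 78, 77, 75, 73, 73, 72, 72, 71, 70, 70, 69, 66, 66, 65, 65.
79 GB → disk 1 (remaining 49 GB)
78 GB → disk 2 (remaining 50 GB)
77 GB → disk 3 (remaining 51 GB)
75 GB → disk 4 (remaining 53 GB)
73 GB → disk 5 (remaining 55 GB)
73 GB → disk 6 (remaining 55 GB)
72 GB → disk 7 (remaining 56 GB)
72 GB → disk 8 (remaining 56 GB)
71 GB → disk 9 (remaining 57 GB)
70 GB → disk 10 (remaining 58 GB)
70 GB → disk 11 (remaining 58 GB)
69 GB → disk 12 (remaining 59 GB)
66 GB → disk 13 (remaining 62 GB)
66 GB → disk 14 (remaining 62 GB)
65 GB → disk 15 (remaining 63 GB)
65 GB → disk 16 (remaining 63 GB)
16 disks × 128 GB = 2048 GB; used 1141 GB; unused 907 GB.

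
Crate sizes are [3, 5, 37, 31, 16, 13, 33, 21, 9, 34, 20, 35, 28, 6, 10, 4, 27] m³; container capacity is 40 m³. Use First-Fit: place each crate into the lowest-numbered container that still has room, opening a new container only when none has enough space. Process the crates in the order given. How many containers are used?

10

container 1: place 3 m³, 37 m³ left
container 1: place 5 m³, 32 m³ left
container 2: place 37 m³, 3 m³ left
container 1: place 31 m³, 1 m³ left
container 3: place 16 m³, 24 m³ left
container 3: place 13 m³, 11 m³ left
container 4: place 33 m³, 7 m³ left
container 5: place 21 m³, 19 m³ left
container 3: place 9 m³, 2 m³ left
container 6: place 34 m³, 6 m³ left
container 7: place 20 m³, 20 m³ left
container 8: place 35 m³, 5 m³ left
container 9: place 28 m³, 12 m³ left
container 4: place 6 m³, 1 m³ left
container 5: place 10 m³, 9 m³ left
container 5: place 4 m³, 5 m³ left
container 10: place 27 m³, 13 m³ left
Final containers: [3,5,31] [37] [16,13,9] [33,6] [21,10,4] [34] [20] [35] [28] [27].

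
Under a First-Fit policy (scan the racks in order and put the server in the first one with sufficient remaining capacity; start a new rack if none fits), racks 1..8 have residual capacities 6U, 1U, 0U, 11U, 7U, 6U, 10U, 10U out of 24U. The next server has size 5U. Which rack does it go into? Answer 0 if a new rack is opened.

1

Racks with room: rack 1 (6U), rack 4 (11U), rack 5 (7U), rack 6 (6U), rack 7 (10U), rack 8 (10U).
The first with room is rack 1.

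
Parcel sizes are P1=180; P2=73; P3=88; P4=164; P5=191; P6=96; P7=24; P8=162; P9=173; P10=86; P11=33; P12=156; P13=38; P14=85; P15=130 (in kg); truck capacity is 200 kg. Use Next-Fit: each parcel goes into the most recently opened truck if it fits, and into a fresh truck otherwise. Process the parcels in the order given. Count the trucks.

Put P1 (180 kg) in truck 1; 20 kg remain.
Put P2 (73 kg) in truck 2; 127 kg remain.
Put P3 (88 kg) in truck 2; 39 kg remain.
Put P4 (164 kg) in truck 3; 36 kg remain.
Put P5 (191 kg) in truck 4; 9 kg remain.
Put P6 (96 kg) in truck 5; 104 kg remain.
Put P7 (24 kg) in truck 5; 80 kg remain.
Put P8 (162 kg) in truck 6; 38 kg remain.
Put P9 (173 kg) in truck 7; 27 kg remain.
Put P10 (86 kg) in truck 8; 114 kg remain.
Put P11 (33 kg) in truck 8; 81 kg remain.
Put P12 (156 kg) in truck 9; 44 kg remain.
Put P13 (38 kg) in truck 9; 6 kg remain.
Put P14 (85 kg) in truck 10; 115 kg remain.
Put P15 (130 kg) in truck 11; 70 kg remain.
Final trucks: [180] [73,88] [164] [191] [96,24] [162] [173] [86,33] [156,38] [85] [130].

11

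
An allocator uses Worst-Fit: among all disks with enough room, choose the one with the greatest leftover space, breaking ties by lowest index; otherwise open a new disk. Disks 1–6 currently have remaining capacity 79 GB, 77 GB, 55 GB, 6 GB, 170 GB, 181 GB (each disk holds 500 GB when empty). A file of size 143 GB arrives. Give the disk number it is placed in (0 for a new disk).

Disks with room: disk 5 (170 GB), disk 6 (181 GB).
Most room is disk 6 with 181 GB free.

6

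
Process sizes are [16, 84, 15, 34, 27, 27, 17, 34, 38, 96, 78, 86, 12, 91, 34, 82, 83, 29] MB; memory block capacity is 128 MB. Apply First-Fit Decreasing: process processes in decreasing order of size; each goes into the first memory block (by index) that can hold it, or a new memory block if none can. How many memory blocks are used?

8

Sorted descending: 96, 91, 86, 84, 83, 82, 78, 38, 34, 34, 34, 29, 27, 27, 17, 16, 15, 12.
96 MB → memory block 1 (remaining 32 MB)
91 MB → memory block 2 (remaining 37 MB)
86 MB → memory block 3 (remaining 42 MB)
84 MB → memory block 4 (remaining 44 MB)
83 MB → memory block 5 (remaining 45 MB)
82 MB → memory block 6 (remaining 46 MB)
78 MB → memory block 7 (remaining 50 MB)
38 MB → memory block 3 (remaining 4 MB)
34 MB → memory block 2 (remaining 3 MB)
34 MB → memory block 4 (remaining 10 MB)
34 MB → memory block 5 (remaining 11 MB)
29 MB → memory block 1 (remaining 3 MB)
27 MB → memory block 6 (remaining 19 MB)
27 MB → memory block 7 (remaining 23 MB)
17 MB → memory block 6 (remaining 2 MB)
16 MB → memory block 7 (remaining 7 MB)
15 MB → memory block 8 (remaining 113 MB)
12 MB → memory block 8 (remaining 101 MB)
Final memory blocks: [96,29] [91,34] [86,38] [84,34] [83,34] [82,27,17] [78,27,16] [15,12].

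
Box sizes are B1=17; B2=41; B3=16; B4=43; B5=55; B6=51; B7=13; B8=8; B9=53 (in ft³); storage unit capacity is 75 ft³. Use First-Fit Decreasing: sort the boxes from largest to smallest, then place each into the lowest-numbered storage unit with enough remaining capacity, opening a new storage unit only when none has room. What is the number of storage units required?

Sorted descending: 55, 53, 51, 43, 41, 17, 16, 13, 8.
storage unit 1: place 55 ft³, 20 ft³ left
storage unit 2: place 53 ft³, 22 ft³ left
storage unit 3: place 51 ft³, 24 ft³ left
storage unit 4: place 43 ft³, 32 ft³ left
storage unit 5: place 41 ft³, 34 ft³ left
storage unit 1: place 17 ft³, 3 ft³ left
storage unit 2: place 16 ft³, 6 ft³ left
storage unit 3: place 13 ft³, 11 ft³ left
storage unit 3: place 8 ft³, 3 ft³ left
Final storage units: [55,17] [53,16] [51,13,8] [43] [41].

5 storage units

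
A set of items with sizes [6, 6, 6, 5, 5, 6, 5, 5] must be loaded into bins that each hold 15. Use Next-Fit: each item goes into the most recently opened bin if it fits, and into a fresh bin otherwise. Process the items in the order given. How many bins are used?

4 bins

6 → bin 1 (remaining 9)
6 → bin 1 (remaining 3)
6 → bin 2 (remaining 9)
5 → bin 2 (remaining 4)
5 → bin 3 (remaining 10)
6 → bin 3 (remaining 4)
5 → bin 4 (remaining 10)
5 → bin 4 (remaining 5)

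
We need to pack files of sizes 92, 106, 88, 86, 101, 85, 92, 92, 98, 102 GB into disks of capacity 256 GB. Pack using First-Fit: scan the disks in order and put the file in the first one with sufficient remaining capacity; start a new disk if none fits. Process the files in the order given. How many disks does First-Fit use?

5

Put 92 GB in disk 1; 164 GB remain.
Put 106 GB in disk 1; 58 GB remain.
Put 88 GB in disk 2; 168 GB remain.
Put 86 GB in disk 2; 82 GB remain.
Put 101 GB in disk 3; 155 GB remain.
Put 85 GB in disk 3; 70 GB remain.
Put 92 GB in disk 4; 164 GB remain.
Put 92 GB in disk 4; 72 GB remain.
Put 98 GB in disk 5; 158 GB remain.
Put 102 GB in disk 5; 56 GB remain.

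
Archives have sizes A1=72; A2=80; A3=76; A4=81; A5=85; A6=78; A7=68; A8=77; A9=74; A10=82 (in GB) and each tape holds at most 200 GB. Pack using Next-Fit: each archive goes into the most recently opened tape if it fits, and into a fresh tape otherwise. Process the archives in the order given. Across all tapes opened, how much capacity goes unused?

Put A1 (72 GB) in tape 1; 128 GB remain.
Put A2 (80 GB) in tape 1; 48 GB remain.
Put A3 (76 GB) in tape 2; 124 GB remain.
Put A4 (81 GB) in tape 2; 43 GB remain.
Put A5 (85 GB) in tape 3; 115 GB remain.
Put A6 (78 GB) in tape 3; 37 GB remain.
Put A7 (68 GB) in tape 4; 132 GB remain.
Put A8 (77 GB) in tape 4; 55 GB remain.
Put A9 (74 GB) in tape 5; 126 GB remain.
Put A10 (82 GB) in tape 5; 44 GB remain.
5 tapes × 200 GB = 1000 GB; used 773 GB; unused 227 GB.

227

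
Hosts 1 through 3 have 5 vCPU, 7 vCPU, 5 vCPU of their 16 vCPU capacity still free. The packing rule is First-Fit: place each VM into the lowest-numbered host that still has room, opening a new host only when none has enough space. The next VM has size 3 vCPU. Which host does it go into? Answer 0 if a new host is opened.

1

Hosts with room: host 1 (5 vCPU), host 2 (7 vCPU), host 3 (5 vCPU).
The first with room is host 1.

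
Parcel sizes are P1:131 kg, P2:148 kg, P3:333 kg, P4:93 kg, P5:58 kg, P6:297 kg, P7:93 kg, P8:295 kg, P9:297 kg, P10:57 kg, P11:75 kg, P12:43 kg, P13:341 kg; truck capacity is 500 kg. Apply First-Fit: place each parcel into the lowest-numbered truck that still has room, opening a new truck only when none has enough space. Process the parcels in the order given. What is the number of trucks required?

truck 1: place P1 (131 kg), 369 kg left
truck 1: place P2 (148 kg), 221 kg left
truck 2: place P3 (333 kg), 167 kg left
truck 1: place P4 (93 kg), 128 kg left
truck 1: place P5 (58 kg), 70 kg left
truck 3: place P6 (297 kg), 203 kg left
truck 2: place P7 (93 kg), 74 kg left
truck 4: place P8 (295 kg), 205 kg left
truck 5: place P9 (297 kg), 203 kg left
truck 1: place P10 (57 kg), 13 kg left
truck 3: place P11 (75 kg), 128 kg left
truck 2: place P12 (43 kg), 31 kg left
truck 6: place P13 (341 kg), 159 kg left
Final trucks: [131,148,93,58,57] [333,93,43] [297,75] [295] [297] [341].

6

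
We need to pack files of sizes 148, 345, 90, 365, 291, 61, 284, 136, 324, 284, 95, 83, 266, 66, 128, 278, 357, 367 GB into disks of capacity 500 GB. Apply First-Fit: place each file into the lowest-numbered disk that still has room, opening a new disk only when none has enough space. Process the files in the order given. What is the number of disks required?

10

148 GB → disk 1 (remaining 352 GB)
345 GB → disk 1 (remaining 7 GB)
90 GB → disk 2 (remaining 410 GB)
365 GB → disk 2 (remaining 45 GB)
291 GB → disk 3 (remaining 209 GB)
61 GB → disk 3 (remaining 148 GB)
284 GB → disk 4 (remaining 216 GB)
136 GB → disk 3 (remaining 12 GB)
324 GB → disk 5 (remaining 176 GB)
284 GB → disk 6 (remaining 216 GB)
95 GB → disk 4 (remaining 121 GB)
83 GB → disk 4 (remaining 38 GB)
266 GB → disk 7 (remaining 234 GB)
66 GB → disk 5 (remaining 110 GB)
128 GB → disk 6 (remaining 88 GB)
278 GB → disk 8 (remaining 222 GB)
357 GB → disk 9 (remaining 143 GB)
367 GB → disk 10 (remaining 133 GB)
Final disks: [148,345] [90,365] [291,61,136] [284,95,83] [324,66] [284,128] [266] [278] [357] [367].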